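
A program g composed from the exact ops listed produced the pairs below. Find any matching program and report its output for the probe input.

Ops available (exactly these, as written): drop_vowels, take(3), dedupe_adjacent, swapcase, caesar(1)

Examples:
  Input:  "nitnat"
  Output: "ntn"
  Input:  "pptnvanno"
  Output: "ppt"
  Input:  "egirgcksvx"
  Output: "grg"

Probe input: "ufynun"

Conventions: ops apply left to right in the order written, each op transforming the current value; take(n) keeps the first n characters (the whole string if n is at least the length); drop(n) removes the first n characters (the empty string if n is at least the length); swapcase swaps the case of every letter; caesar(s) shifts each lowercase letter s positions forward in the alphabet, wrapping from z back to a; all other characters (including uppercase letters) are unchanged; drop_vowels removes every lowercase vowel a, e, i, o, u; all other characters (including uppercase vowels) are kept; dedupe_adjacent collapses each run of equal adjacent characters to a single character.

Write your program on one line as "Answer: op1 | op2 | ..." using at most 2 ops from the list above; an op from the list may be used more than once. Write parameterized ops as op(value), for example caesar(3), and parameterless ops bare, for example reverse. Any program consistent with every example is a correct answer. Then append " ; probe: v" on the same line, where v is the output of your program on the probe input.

drop_vowels | take(3) ; probe: "fyn"

Check, running the answer program on each example:
  "nitnat" -> "ntnt" -> "ntn"
  "pptnvanno" -> "pptnvnn" -> "ppt"
  "egirgcksvx" -> "grgcksvx" -> "grg"
  probe: "ufynun" -> "fynn" -> "fyn"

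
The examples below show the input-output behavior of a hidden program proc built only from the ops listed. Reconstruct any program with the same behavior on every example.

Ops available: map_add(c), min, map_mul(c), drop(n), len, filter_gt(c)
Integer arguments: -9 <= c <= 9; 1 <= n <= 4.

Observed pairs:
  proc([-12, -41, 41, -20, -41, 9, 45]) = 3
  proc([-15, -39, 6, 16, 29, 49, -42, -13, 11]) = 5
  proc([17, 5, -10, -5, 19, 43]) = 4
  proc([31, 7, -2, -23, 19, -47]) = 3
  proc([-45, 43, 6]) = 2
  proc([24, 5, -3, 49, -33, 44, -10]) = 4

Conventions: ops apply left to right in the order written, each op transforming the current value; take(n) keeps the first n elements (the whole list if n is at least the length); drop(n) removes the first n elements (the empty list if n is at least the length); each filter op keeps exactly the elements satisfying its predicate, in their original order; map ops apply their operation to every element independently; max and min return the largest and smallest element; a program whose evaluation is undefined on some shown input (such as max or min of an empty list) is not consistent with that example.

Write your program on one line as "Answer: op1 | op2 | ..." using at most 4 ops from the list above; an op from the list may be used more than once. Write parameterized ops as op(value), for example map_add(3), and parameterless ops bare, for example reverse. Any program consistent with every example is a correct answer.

drop(1) | filter_gt(-7) | len

Check, running the answer program on each example:
  [-12, -41, 41, -20, -41, 9, 45] -> [-41, 41, -20, -41, 9, 45] -> [41, 9, 45] -> 3
  [-15, -39, 6, 16, 29, 49, -42, -13, 11] -> [-39, 6, 16, 29, 49, -42, -13, 11] -> [6, 16, 29, 49, 11] -> 5
  [17, 5, -10, -5, 19, 43] -> [5, -10, -5, 19, 43] -> [5, -5, 19, 43] -> 4
  [31, 7, -2, -23, 19, -47] -> [7, -2, -23, 19, -47] -> [7, -2, 19] -> 3
  [-45, 43, 6] -> [43, 6] -> [43, 6] -> 2
  [24, 5, -3, 49, -33, 44, -10] -> [5, -3, 49, -33, 44, -10] -> [5, -3, 49, 44] -> 4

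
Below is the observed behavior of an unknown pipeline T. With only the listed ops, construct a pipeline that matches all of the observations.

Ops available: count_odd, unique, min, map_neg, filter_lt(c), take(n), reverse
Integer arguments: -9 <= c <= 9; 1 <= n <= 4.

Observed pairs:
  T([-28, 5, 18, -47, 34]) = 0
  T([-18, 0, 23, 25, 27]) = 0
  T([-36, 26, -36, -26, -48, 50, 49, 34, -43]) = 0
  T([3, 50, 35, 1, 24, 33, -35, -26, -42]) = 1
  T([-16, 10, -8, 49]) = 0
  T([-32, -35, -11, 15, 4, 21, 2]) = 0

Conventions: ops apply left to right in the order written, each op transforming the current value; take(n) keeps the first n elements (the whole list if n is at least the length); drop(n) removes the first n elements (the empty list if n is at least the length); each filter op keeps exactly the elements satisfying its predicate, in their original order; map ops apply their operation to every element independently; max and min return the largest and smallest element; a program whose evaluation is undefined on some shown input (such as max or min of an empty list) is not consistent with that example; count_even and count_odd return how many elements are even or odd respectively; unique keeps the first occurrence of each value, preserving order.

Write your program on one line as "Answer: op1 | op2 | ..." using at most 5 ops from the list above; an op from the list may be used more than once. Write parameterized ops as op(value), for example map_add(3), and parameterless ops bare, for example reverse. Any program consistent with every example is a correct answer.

take(1) | map_neg | filter_lt(-2) | map_neg | count_odd

Check, running the answer program on each example:
  [-28, 5, 18, -47, 34] -> [-28] -> [28] -> [] -> [] -> 0
  [-18, 0, 23, 25, 27] -> [-18] -> [18] -> [] -> [] -> 0
  [-36, 26, -36, -26, -48, 50, 49, 34, -43] -> [-36] -> [36] -> [] -> [] -> 0
  [3, 50, 35, 1, 24, 33, -35, -26, -42] -> [3] -> [-3] -> [-3] -> [3] -> 1
  [-16, 10, -8, 49] -> [-16] -> [16] -> [] -> [] -> 0
  [-32, -35, -11, 15, 4, 21, 2] -> [-32] -> [32] -> [] -> [] -> 0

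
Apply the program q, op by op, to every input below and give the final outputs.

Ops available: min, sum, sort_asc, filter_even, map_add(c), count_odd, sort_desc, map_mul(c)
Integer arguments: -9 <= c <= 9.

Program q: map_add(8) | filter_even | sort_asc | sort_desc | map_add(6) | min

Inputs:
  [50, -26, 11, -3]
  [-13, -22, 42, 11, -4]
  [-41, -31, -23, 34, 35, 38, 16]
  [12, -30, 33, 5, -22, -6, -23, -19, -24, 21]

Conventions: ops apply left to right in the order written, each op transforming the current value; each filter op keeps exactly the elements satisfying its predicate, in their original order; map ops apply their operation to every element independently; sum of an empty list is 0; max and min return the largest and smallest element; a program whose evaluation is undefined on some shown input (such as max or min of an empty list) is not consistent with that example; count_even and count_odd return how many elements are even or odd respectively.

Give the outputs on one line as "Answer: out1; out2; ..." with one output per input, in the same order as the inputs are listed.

-12; -8; 30; -16

Execution, op by op:
  [50, -26, 11, -3] -> [58, -18, 19, 5] -> [58, -18] -> [-18, 58] -> [58, -18] -> [64, -12] -> -12
  [-13, -22, 42, 11, -4] -> [-5, -14, 50, 19, 4] -> [-14, 50, 4] -> [-14, 4, 50] -> [50, 4, -14] -> [56, 10, -8] -> -8
  [-41, -31, -23, 34, 35, 38, 16] -> [-33, -23, -15, 42, 43, 46, 24] -> [42, 46, 24] -> [24, 42, 46] -> [46, 42, 24] -> [52, 48, 30] -> 30
  [12, -30, 33, 5, -22, -6, -23, -19, -24, 21] -> [20, -22, 41, 13, -14, 2, -15, -11, -16, 29] -> [20, -22, -14, 2, -16] -> [-22, -16, -14, 2, 20] -> [20, 2, -14, -16, -22] -> [26, 8, -8, -10, -16] -> -16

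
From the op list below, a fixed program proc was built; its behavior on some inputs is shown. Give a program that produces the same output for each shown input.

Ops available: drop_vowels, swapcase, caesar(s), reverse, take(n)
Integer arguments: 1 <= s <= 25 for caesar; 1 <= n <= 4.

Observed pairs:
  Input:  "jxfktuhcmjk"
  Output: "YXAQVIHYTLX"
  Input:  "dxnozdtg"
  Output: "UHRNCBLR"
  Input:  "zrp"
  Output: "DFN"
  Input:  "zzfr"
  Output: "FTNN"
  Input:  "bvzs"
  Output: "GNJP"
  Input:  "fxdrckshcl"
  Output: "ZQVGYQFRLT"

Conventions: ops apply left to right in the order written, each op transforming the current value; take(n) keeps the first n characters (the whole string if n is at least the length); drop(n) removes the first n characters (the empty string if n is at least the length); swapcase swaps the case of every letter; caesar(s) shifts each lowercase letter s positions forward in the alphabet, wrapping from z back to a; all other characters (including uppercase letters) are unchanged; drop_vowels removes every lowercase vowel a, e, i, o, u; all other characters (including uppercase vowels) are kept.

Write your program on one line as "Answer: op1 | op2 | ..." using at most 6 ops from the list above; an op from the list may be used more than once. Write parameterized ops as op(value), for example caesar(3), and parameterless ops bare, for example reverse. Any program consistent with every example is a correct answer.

caesar(16) | caesar(16) | caesar(8) | swapcase | reverse

Check, running the answer program on each example:
  "jxfktuhcmjk" -> "znvajkxscza" -> "pdlqzanispq" -> "xltyhivqaxy" -> "XLTYHIVQAXY" -> "YXAQVIHYTLX"
  "dxnozdtg" -> "tndeptjw" -> "jdtufjzm" -> "rlbcnrhu" -> "RLBCNRHU" -> "UHRNCBLR"
  "zrp" -> "phf" -> "fxv" -> "nfd" -> "NFD" -> "DFN"
  "zzfr" -> "ppvh" -> "fflx" -> "nntf" -> "NNTF" -> "FTNN"
  "bvzs" -> "rlpi" -> "hbfy" -> "pjng" -> "PJNG" -> "GNJP"
  "fxdrckshcl" -> "vnthsaixsb" -> "ldjxiqynir" -> "tlrfqygvqz" -> "TLRFQYGVQZ" -> "ZQVGYQFRLT"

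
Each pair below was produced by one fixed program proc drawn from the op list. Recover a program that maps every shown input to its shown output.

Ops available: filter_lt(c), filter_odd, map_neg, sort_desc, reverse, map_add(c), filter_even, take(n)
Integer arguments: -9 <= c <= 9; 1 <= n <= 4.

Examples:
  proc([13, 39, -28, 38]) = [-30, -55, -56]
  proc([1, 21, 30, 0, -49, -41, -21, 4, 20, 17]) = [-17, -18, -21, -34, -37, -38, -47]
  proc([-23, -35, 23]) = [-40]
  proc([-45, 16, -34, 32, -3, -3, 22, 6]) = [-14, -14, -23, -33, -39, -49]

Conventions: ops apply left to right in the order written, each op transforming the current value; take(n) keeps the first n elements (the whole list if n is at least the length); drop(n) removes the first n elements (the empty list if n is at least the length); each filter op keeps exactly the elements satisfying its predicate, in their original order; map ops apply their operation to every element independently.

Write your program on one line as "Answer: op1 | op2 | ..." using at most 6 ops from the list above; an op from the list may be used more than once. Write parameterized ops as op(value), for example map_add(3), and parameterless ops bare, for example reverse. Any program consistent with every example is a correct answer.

map_add(8) | map_neg | map_add(-9) | filter_lt(4) | sort_desc

Check, running the answer program on each example:
  [13, 39, -28, 38] -> [21, 47, -20, 46] -> [-21, -47, 20, -46] -> [-30, -56, 11, -55] -> [-30, -56, -55] -> [-30, -55, -56]
  [1, 21, 30, 0, -49, -41, -21, 4, 20, 17] -> [9, 29, 38, 8, -41, -33, -13, 12, 28, 25] -> [-9, -29, -38, -8, 41, 33, 13, -12, -28, -25] -> [-18, -38, -47, -17, 32, 24, 4, -21, -37, -34] -> [-18, -38, -47, -17, -21, -37, -34] -> [-17, -18, -21, -34, -37, -38, -47]
  [-23, -35, 23] -> [-15, -27, 31] -> [15, 27, -31] -> [6, 18, -40] -> [-40] -> [-40]
  [-45, 16, -34, 32, -3, -3, 22, 6] -> [-37, 24, -26, 40, 5, 5, 30, 14] -> [37, -24, 26, -40, -5, -5, -30, -14] -> [28, -33, 17, -49, -14, -14, -39, -23] -> [-33, -49, -14, -14, -39, -23] -> [-14, -14, -23, -33, -39, -49]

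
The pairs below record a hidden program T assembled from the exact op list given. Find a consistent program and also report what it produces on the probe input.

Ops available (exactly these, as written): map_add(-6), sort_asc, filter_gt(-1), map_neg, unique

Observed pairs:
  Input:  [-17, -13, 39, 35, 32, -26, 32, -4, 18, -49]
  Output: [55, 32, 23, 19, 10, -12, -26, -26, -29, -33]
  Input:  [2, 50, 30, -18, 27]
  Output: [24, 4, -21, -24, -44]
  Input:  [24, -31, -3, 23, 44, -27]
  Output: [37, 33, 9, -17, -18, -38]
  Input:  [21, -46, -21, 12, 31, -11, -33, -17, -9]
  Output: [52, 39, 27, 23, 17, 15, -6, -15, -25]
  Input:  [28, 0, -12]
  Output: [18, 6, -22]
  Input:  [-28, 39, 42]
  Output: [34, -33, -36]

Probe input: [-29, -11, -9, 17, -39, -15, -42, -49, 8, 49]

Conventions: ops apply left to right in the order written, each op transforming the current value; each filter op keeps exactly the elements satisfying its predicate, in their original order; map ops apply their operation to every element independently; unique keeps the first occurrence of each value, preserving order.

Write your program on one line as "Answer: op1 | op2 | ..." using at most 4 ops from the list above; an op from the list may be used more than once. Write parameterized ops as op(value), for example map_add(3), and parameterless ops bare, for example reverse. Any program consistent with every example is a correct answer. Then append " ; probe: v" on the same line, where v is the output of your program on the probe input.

map_add(-6) | sort_asc | map_neg ; probe: [55, 48, 45, 35, 21, 17, 15, -2, -11, -43]

Check, running the answer program on each example:
  [-17, -13, 39, 35, 32, -26, 32, -4, 18, -49] -> [-23, -19, 33, 29, 26, -32, 26, -10, 12, -55] -> [-55, -32, -23, -19, -10, 12, 26, 26, 29, 33] -> [55, 32, 23, 19, 10, -12, -26, -26, -29, -33]
  [2, 50, 30, -18, 27] -> [-4, 44, 24, -24, 21] -> [-24, -4, 21, 24, 44] -> [24, 4, -21, -24, -44]
  [24, -31, -3, 23, 44, -27] -> [18, -37, -9, 17, 38, -33] -> [-37, -33, -9, 17, 18, 38] -> [37, 33, 9, -17, -18, -38]
  [21, -46, -21, 12, 31, -11, -33, -17, -9] -> [15, -52, -27, 6, 25, -17, -39, -23, -15] -> [-52, -39, -27, -23, -17, -15, 6, 15, 25] -> [52, 39, 27, 23, 17, 15, -6, -15, -25]
  [28, 0, -12] -> [22, -6, -18] -> [-18, -6, 22] -> [18, 6, -22]
  [-28, 39, 42] -> [-34, 33, 36] -> [-34, 33, 36] -> [34, -33, -36]
  probe: [-29, -11, -9, 17, -39, -15, -42, -49, 8, 49] -> [-35, -17, -15, 11, -45, -21, -48, -55, 2, 43] -> [-55, -48, -45, -35, -21, -17, -15, 2, 11, 43] -> [55, 48, 45, 35, 21, 17, 15, -2, -11, -43]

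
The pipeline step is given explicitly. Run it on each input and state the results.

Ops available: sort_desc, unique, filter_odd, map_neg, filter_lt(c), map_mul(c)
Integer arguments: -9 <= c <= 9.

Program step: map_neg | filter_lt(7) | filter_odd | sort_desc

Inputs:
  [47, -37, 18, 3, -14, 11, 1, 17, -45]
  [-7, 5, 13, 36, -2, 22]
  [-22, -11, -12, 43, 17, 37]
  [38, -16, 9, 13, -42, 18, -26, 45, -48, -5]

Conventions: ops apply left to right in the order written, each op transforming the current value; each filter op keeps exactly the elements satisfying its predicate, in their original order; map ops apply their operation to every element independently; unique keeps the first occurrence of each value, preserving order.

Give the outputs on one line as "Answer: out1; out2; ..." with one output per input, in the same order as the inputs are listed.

Execution, op by op:
  [47, -37, 18, 3, -14, 11, 1, 17, -45] -> [-47, 37, -18, -3, 14, -11, -1, -17, 45] -> [-47, -18, -3, -11, -1, -17] -> [-47, -3, -11, -1, -17] -> [-1, -3, -11, -17, -47]
  [-7, 5, 13, 36, -2, 22] -> [7, -5, -13, -36, 2, -22] -> [-5, -13, -36, 2, -22] -> [-5, -13] -> [-5, -13]
  [-22, -11, -12, 43, 17, 37] -> [22, 11, 12, -43, -17, -37] -> [-43, -17, -37] -> [-43, -17, -37] -> [-17, -37, -43]
  [38, -16, 9, 13, -42, 18, -26, 45, -48, -5] -> [-38, 16, -9, -13, 42, -18, 26, -45, 48, 5] -> [-38, -9, -13, -18, -45, 5] -> [-9, -13, -45, 5] -> [5, -9, -13, -45]

[-1, -3, -11, -17, -47]; [-5, -13]; [-17, -37, -43]; [5, -9, -13, -45]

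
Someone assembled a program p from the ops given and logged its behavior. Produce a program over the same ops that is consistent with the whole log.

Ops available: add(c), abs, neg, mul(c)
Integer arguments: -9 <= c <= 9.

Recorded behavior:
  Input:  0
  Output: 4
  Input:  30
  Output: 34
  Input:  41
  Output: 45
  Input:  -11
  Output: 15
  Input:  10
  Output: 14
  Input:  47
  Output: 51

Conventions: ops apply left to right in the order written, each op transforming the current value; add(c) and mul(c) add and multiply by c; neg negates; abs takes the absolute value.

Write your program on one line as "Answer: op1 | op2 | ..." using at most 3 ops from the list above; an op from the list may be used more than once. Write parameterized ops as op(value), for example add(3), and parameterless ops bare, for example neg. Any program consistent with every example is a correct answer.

abs | add(4)

Check, running the answer program on each example:
  0 -> 0 -> 4
  30 -> 30 -> 34
  41 -> 41 -> 45
  -11 -> 11 -> 15
  10 -> 10 -> 14
  47 -> 47 -> 51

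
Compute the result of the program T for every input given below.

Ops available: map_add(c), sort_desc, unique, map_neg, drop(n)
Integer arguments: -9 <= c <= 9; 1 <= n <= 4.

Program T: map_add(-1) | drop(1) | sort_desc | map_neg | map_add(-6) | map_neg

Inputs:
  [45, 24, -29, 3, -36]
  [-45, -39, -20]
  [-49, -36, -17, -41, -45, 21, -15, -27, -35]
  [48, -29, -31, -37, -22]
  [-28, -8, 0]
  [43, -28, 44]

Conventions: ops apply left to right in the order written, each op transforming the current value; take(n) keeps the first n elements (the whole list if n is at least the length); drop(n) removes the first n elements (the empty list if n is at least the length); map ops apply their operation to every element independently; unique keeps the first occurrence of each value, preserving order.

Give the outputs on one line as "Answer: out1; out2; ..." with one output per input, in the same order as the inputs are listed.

[29, 8, -24, -31]; [-15, -34]; [26, -10, -12, -22, -30, -31, -36, -40]; [-17, -24, -26, -32]; [5, -3]; [49, -23]

Execution, op by op:
  [45, 24, -29, 3, -36] -> [44, 23, -30, 2, -37] -> [23, -30, 2, -37] -> [23, 2, -30, -37] -> [-23, -2, 30, 37] -> [-29, -8, 24, 31] -> [29, 8, -24, -31]
  [-45, -39, -20] -> [-46, -40, -21] -> [-40, -21] -> [-21, -40] -> [21, 40] -> [15, 34] -> [-15, -34]
  [-49, -36, -17, -41, -45, 21, -15, -27, -35] -> [-50, -37, -18, -42, -46, 20, -16, -28, -36] -> [-37, -18, -42, -46, 20, -16, -28, -36] -> [20, -16, -18, -28, -36, -37, -42, -46] -> [-20, 16, 18, 28, 36, 37, 42, 46] -> [-26, 10, 12, 22, 30, 31, 36, 40] -> [26, -10, -12, -22, -30, -31, -36, -40]
  [48, -29, -31, -37, -22] -> [47, -30, -32, -38, -23] -> [-30, -32, -38, -23] -> [-23, -30, -32, -38] -> [23, 30, 32, 38] -> [17, 24, 26, 32] -> [-17, -24, -26, -32]
  [-28, -8, 0] -> [-29, -9, -1] -> [-9, -1] -> [-1, -9] -> [1, 9] -> [-5, 3] -> [5, -3]
  [43, -28, 44] -> [42, -29, 43] -> [-29, 43] -> [43, -29] -> [-43, 29] -> [-49, 23] -> [49, -23]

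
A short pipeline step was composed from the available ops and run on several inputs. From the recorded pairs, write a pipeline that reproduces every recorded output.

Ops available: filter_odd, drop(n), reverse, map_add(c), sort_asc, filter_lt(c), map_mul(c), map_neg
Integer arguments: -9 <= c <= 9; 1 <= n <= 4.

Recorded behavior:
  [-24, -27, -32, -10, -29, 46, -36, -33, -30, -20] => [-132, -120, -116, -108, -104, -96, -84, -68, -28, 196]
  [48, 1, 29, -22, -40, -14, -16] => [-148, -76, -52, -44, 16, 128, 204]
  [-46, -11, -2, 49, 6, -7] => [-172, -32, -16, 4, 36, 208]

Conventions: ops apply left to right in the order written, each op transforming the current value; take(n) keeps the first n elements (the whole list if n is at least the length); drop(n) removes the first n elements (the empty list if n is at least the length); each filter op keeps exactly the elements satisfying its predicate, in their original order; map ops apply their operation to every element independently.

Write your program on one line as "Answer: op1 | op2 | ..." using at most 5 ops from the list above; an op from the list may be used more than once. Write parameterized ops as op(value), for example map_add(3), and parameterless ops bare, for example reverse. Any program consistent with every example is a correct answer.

map_mul(-1) | map_add(-3) | sort_asc | reverse | map_mul(-4)

Check, running the answer program on each example:
  [-24, -27, -32, -10, -29, 46, -36, -33, -30, -20] -> [24, 27, 32, 10, 29, -46, 36, 33, 30, 20] -> [21, 24, 29, 7, 26, -49, 33, 30, 27, 17] -> [-49, 7, 17, 21, 24, 26, 27, 29, 30, 33] -> [33, 30, 29, 27, 26, 24, 21, 17, 7, -49] -> [-132, -120, -116, -108, -104, -96, -84, -68, -28, 196]
  [48, 1, 29, -22, -40, -14, -16] -> [-48, -1, -29, 22, 40, 14, 16] -> [-51, -4, -32, 19, 37, 11, 13] -> [-51, -32, -4, 11, 13, 19, 37] -> [37, 19, 13, 11, -4, -32, -51] -> [-148, -76, -52, -44, 16, 128, 204]
  [-46, -11, -2, 49, 6, -7] -> [46, 11, 2, -49, -6, 7] -> [43, 8, -1, -52, -9, 4] -> [-52, -9, -1, 4, 8, 43] -> [43, 8, 4, -1, -9, -52] -> [-172, -32, -16, 4, 36, 208]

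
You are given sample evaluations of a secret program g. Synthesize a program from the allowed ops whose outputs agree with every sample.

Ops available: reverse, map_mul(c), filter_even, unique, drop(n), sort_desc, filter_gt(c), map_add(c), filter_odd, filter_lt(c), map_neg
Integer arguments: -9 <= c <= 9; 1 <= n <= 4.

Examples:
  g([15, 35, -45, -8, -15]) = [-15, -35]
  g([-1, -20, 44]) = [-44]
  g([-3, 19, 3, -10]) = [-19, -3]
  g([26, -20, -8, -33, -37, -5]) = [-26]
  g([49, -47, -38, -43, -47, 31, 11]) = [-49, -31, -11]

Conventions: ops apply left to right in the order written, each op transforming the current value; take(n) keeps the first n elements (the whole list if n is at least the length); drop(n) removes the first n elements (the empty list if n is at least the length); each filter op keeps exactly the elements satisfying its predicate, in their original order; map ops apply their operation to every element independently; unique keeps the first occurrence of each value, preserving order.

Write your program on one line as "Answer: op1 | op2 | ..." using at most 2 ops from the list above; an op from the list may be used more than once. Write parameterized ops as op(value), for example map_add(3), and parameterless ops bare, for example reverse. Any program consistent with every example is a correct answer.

map_neg | filter_lt(-1)

Check, running the answer program on each example:
  [15, 35, -45, -8, -15] -> [-15, -35, 45, 8, 15] -> [-15, -35]
  [-1, -20, 44] -> [1, 20, -44] -> [-44]
  [-3, 19, 3, -10] -> [3, -19, -3, 10] -> [-19, -3]
  [26, -20, -8, -33, -37, -5] -> [-26, 20, 8, 33, 37, 5] -> [-26]
  [49, -47, -38, -43, -47, 31, 11] -> [-49, 47, 38, 43, 47, -31, -11] -> [-49, -31, -11]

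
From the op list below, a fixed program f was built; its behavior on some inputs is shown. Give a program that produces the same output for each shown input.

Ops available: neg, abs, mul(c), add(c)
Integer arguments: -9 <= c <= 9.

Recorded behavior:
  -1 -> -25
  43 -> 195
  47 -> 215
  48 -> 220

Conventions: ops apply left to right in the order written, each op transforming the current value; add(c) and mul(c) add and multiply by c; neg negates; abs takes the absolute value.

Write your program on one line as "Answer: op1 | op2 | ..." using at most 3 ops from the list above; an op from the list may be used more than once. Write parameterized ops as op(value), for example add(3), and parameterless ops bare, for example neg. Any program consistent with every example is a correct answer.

add(-4) | mul(5)

Check, running the answer program on each example:
  -1 -> -5 -> -25
  43 -> 39 -> 195
  47 -> 43 -> 215
  48 -> 44 -> 220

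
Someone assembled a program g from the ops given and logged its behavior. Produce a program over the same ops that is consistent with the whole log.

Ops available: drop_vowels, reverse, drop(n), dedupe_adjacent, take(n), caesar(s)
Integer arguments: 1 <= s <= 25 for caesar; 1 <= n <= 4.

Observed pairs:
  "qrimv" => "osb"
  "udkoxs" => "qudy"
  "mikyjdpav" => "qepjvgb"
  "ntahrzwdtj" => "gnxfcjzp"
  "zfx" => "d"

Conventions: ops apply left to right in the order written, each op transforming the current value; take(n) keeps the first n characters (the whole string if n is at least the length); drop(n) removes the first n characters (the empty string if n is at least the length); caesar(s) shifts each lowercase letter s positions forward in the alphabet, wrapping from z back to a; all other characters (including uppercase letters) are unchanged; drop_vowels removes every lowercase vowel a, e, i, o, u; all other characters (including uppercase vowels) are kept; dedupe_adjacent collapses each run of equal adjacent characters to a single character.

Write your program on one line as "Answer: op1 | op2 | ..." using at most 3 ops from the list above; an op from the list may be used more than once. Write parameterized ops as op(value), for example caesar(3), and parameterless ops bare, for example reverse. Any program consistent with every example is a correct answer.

caesar(6) | drop(2)

Check, running the answer program on each example:
  "qrimv" -> "wxosb" -> "osb"
  "udkoxs" -> "ajqudy" -> "qudy"
  "mikyjdpav" -> "soqepjvgb" -> "qepjvgb"
  "ntahrzwdtj" -> "tzgnxfcjzp" -> "gnxfcjzp"
  "zfx" -> "fld" -> "d"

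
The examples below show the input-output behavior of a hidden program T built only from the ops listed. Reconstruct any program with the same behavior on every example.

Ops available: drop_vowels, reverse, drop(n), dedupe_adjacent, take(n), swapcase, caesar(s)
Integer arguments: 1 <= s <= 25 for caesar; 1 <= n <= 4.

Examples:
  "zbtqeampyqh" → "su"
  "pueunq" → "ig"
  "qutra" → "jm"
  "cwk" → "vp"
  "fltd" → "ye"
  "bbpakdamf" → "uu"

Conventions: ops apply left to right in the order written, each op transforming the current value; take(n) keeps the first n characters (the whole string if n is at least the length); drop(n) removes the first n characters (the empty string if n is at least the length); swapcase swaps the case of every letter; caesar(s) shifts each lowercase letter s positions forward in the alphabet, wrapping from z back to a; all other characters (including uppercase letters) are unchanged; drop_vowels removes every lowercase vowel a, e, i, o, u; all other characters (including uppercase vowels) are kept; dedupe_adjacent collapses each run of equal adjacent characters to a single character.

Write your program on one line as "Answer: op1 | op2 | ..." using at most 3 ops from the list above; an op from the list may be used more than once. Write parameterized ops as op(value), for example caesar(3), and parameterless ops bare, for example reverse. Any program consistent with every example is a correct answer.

drop_vowels | caesar(19) | take(2)

Check, running the answer program on each example:
  "zbtqeampyqh" -> "zbtqmpyqh" -> "sumjfirja" -> "su"
  "pueunq" -> "pnq" -> "igj" -> "ig"
  "qutra" -> "qtr" -> "jmk" -> "jm"
  "cwk" -> "cwk" -> "vpd" -> "vp"
  "fltd" -> "fltd" -> "yemw" -> "ye"
  "bbpakdamf" -> "bbpkdmf" -> "uuidwfy" -> "uu"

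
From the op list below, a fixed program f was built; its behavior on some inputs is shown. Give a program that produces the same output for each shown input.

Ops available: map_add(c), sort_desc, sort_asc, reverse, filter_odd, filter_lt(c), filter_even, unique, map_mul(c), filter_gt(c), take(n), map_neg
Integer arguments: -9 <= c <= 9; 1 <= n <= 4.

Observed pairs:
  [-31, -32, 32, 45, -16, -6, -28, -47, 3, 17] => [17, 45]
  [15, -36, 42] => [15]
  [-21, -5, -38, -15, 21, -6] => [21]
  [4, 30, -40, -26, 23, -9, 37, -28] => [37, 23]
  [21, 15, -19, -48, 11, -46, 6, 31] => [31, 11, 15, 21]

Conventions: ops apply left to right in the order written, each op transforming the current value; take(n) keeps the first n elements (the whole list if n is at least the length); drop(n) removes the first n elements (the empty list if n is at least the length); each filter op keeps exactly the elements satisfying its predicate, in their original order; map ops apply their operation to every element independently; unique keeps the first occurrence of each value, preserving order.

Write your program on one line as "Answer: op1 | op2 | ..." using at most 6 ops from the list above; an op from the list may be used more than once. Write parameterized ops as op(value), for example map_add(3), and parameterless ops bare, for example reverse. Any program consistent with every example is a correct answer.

filter_gt(8) | filter_odd | map_neg | reverse | map_neg

Check, running the answer program on each example:
  [-31, -32, 32, 45, -16, -6, -28, -47, 3, 17] -> [32, 45, 17] -> [45, 17] -> [-45, -17] -> [-17, -45] -> [17, 45]
  [15, -36, 42] -> [15, 42] -> [15] -> [-15] -> [-15] -> [15]
  [-21, -5, -38, -15, 21, -6] -> [21] -> [21] -> [-21] -> [-21] -> [21]
  [4, 30, -40, -26, 23, -9, 37, -28] -> [30, 23, 37] -> [23, 37] -> [-23, -37] -> [-37, -23] -> [37, 23]
  [21, 15, -19, -48, 11, -46, 6, 31] -> [21, 15, 11, 31] -> [21, 15, 11, 31] -> [-21, -15, -11, -31] -> [-31, -11, -15, -21] -> [31, 11, 15, 21]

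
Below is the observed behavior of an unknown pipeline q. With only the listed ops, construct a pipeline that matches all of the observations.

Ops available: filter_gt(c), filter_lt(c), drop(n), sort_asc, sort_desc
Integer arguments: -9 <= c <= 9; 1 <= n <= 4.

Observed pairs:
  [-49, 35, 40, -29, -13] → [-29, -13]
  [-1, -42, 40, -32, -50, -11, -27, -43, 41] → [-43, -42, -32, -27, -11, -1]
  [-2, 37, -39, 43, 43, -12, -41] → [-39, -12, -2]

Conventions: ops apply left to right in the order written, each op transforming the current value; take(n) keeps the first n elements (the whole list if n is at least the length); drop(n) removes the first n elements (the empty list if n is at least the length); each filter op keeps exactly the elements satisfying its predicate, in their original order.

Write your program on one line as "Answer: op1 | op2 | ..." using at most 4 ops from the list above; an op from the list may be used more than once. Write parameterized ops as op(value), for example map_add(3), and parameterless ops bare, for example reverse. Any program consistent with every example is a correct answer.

filter_lt(4) | sort_desc | sort_asc | drop(1)

Check, running the answer program on each example:
  [-49, 35, 40, -29, -13] -> [-49, -29, -13] -> [-13, -29, -49] -> [-49, -29, -13] -> [-29, -13]
  [-1, -42, 40, -32, -50, -11, -27, -43, 41] -> [-1, -42, -32, -50, -11, -27, -43] -> [-1, -11, -27, -32, -42, -43, -50] -> [-50, -43, -42, -32, -27, -11, -1] -> [-43, -42, -32, -27, -11, -1]
  [-2, 37, -39, 43, 43, -12, -41] -> [-2, -39, -12, -41] -> [-2, -12, -39, -41] -> [-41, -39, -12, -2] -> [-39, -12, -2]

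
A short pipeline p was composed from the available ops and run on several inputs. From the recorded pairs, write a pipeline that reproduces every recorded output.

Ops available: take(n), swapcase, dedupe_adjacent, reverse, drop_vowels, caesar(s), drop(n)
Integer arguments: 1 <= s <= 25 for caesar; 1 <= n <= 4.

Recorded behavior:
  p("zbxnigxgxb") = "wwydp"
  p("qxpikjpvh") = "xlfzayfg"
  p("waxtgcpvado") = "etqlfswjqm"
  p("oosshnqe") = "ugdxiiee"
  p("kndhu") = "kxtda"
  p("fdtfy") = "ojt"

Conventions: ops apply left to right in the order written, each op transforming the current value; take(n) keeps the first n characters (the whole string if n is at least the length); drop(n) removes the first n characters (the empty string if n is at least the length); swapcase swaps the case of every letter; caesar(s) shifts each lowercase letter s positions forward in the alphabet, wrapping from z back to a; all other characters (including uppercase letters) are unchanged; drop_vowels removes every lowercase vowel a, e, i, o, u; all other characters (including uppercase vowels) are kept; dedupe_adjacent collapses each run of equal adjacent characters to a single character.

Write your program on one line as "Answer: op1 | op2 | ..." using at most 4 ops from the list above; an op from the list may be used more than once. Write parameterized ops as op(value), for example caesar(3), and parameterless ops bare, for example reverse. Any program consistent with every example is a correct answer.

caesar(3) | drop_vowels | reverse | caesar(13)

Check, running the answer program on each example:
  "zbxnigxgxb" -> "ceaqljajae" -> "cqljj" -> "jjlqc" -> "wwydp"
  "qxpikjpvh" -> "taslnmsyk" -> "tslnmsyk" -> "kysmnlst" -> "xlfzayfg"
  "waxtgcpvado" -> "zdawjfsydgr" -> "zdwjfsydgr" -> "rgdysfjwdz" -> "etqlfswjqm"
  "oosshnqe" -> "rrvvkqth" -> "rrvvkqth" -> "htqkvvrr" -> "ugdxiiee"
  "kndhu" -> "nqgkx" -> "nqgkx" -> "xkgqn" -> "kxtda"
  "fdtfy" -> "igwib" -> "gwb" -> "bwg" -> "ojt"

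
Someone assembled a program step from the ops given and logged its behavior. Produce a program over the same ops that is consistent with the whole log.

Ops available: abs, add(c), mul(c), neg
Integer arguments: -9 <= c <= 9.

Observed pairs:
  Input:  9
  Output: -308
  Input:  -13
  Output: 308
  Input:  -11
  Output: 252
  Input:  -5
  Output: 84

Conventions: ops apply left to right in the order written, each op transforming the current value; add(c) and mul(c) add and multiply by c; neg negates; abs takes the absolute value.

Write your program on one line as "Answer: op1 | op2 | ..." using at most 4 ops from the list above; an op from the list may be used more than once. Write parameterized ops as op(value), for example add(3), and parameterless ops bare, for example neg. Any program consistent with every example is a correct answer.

mul(-2) | add(-4) | mul(-7) | mul(-2)

Check, running the answer program on each example:
  9 -> -18 -> -22 -> 154 -> -308
  -13 -> 26 -> 22 -> -154 -> 308
  -11 -> 22 -> 18 -> -126 -> 252
  -5 -> 10 -> 6 -> -42 -> 84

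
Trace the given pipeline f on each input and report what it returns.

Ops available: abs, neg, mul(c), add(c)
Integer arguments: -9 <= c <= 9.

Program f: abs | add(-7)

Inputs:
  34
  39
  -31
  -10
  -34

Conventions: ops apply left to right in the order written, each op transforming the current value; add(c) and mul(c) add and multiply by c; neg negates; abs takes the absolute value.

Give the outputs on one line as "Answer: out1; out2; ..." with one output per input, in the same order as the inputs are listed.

Execution, op by op:
  34 -> 34 -> 27
  39 -> 39 -> 32
  -31 -> 31 -> 24
  -10 -> 10 -> 3
  -34 -> 34 -> 27

27; 32; 24; 3; 27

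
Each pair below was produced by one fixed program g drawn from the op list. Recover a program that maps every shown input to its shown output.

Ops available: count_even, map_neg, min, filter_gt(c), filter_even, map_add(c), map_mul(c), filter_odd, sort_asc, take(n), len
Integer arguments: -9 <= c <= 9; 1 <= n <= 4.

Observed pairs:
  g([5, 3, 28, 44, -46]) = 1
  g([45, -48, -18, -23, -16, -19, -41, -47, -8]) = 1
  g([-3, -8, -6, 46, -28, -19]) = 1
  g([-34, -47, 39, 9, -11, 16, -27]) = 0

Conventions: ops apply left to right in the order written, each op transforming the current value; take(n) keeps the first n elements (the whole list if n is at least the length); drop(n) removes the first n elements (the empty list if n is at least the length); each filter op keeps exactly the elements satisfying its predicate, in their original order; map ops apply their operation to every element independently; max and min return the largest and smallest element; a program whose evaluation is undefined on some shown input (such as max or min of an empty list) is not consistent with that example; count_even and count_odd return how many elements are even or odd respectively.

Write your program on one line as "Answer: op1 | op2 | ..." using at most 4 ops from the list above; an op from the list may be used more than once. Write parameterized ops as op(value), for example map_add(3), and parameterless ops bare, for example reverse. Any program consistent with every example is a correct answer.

sort_asc | take(1) | count_even

Check, running the answer program on each example:
  [5, 3, 28, 44, -46] -> [-46, 3, 5, 28, 44] -> [-46] -> 1
  [45, -48, -18, -23, -16, -19, -41, -47, -8] -> [-48, -47, -41, -23, -19, -18, -16, -8, 45] -> [-48] -> 1
  [-3, -8, -6, 46, -28, -19] -> [-28, -19, -8, -6, -3, 46] -> [-28] -> 1
  [-34, -47, 39, 9, -11, 16, -27] -> [-47, -34, -27, -11, 9, 16, 39] -> [-47] -> 0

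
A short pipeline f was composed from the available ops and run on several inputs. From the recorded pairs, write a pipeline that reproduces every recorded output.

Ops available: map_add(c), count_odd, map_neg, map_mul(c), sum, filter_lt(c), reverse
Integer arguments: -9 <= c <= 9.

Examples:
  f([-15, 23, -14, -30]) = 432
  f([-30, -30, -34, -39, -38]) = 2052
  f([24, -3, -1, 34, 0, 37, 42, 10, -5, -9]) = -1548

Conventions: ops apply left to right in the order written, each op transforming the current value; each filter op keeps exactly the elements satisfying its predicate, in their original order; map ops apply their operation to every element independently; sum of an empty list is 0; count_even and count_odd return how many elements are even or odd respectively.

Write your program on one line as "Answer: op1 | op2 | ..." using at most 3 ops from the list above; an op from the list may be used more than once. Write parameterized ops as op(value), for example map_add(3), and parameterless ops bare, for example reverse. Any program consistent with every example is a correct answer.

map_mul(-6) | map_mul(2) | sum

Check, running the answer program on each example:
  [-15, 23, -14, -30] -> [90, -138, 84, 180] -> [180, -276, 168, 360] -> 432
  [-30, -30, -34, -39, -38] -> [180, 180, 204, 234, 228] -> [360, 360, 408, 468, 456] -> 2052
  [24, -3, -1, 34, 0, 37, 42, 10, -5, -9] -> [-144, 18, 6, -204, 0, -222, -252, -60, 30, 54] -> [-288, 36, 12, -408, 0, -444, -504, -120, 60, 108] -> -1548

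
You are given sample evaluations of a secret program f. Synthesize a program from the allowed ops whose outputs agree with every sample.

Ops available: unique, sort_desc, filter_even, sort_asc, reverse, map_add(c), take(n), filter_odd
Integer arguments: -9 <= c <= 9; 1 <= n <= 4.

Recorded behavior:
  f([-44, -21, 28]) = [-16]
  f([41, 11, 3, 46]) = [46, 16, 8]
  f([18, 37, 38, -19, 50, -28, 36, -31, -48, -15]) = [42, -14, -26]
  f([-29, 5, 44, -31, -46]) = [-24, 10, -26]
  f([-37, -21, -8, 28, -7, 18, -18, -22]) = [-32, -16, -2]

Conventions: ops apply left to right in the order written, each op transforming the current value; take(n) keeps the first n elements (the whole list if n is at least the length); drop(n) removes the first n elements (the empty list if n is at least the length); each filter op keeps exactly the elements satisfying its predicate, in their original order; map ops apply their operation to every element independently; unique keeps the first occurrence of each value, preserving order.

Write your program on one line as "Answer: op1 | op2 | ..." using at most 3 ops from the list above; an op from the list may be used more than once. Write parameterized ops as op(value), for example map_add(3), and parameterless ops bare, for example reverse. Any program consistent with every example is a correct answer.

map_add(5) | filter_even | take(3)

Check, running the answer program on each example:
  [-44, -21, 28] -> [-39, -16, 33] -> [-16] -> [-16]
  [41, 11, 3, 46] -> [46, 16, 8, 51] -> [46, 16, 8] -> [46, 16, 8]
  [18, 37, 38, -19, 50, -28, 36, -31, -48, -15] -> [23, 42, 43, -14, 55, -23, 41, -26, -43, -10] -> [42, -14, -26, -10] -> [42, -14, -26]
  [-29, 5, 44, -31, -46] -> [-24, 10, 49, -26, -41] -> [-24, 10, -26] -> [-24, 10, -26]
  [-37, -21, -8, 28, -7, 18, -18, -22] -> [-32, -16, -3, 33, -2, 23, -13, -17] -> [-32, -16, -2] -> [-32, -16, -2]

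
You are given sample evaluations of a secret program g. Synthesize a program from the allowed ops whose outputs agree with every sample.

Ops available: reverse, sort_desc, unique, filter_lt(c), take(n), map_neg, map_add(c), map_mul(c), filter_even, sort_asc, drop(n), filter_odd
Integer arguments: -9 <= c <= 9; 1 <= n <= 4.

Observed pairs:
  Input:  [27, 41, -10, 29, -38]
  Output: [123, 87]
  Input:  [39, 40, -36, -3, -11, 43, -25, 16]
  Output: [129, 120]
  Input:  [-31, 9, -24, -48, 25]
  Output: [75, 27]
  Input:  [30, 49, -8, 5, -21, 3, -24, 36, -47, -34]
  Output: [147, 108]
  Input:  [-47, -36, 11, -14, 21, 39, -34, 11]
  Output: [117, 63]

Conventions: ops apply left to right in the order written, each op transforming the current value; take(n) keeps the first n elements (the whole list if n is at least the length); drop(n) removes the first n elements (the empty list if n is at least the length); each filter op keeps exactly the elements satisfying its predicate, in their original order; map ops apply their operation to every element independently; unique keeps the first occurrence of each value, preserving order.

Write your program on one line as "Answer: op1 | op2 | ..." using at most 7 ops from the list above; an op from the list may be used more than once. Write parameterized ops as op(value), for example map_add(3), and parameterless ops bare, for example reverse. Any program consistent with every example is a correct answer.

reverse | map_neg | sort_desc | map_mul(-3) | reverse | take(2)

Check, running the answer program on each example:
  [27, 41, -10, 29, -38] -> [-38, 29, -10, 41, 27] -> [38, -29, 10, -41, -27] -> [38, 10, -27, -29, -41] -> [-114, -30, 81, 87, 123] -> [123, 87, 81, -30, -114] -> [123, 87]
  [39, 40, -36, -3, -11, 43, -25, 16] -> [16, -25, 43, -11, -3, -36, 40, 39] -> [-16, 25, -43, 11, 3, 36, -40, -39] -> [36, 25, 11, 3, -16, -39, -40, -43] -> [-108, -75, -33, -9, 48, 117, 120, 129] -> [129, 120, 117, 48, -9, -33, -75, -108] -> [129, 120]
  [-31, 9, -24, -48, 25] -> [25, -48, -24, 9, -31] -> [-25, 48, 24, -9, 31] -> [48, 31, 24, -9, -25] -> [-144, -93, -72, 27, 75] -> [75, 27, -72, -93, -144] -> [75, 27]
  [30, 49, -8, 5, -21, 3, -24, 36, -47, -34] -> [-34, -47, 36, -24, 3, -21, 5, -8, 49, 30] -> [34, 47, -36, 24, -3, 21, -5, 8, -49, -30] -> [47, 34, 24, 21, 8, -3, -5, -30, -36, -49] -> [-141, -102, -72, -63, -24, 9, 15, 90, 108, 147] -> [147, 108, 90, 15, 9, -24, -63, -72, -102, -141] -> [147, 108]
  [-47, -36, 11, -14, 21, 39, -34, 11] -> [11, -34, 39, 21, -14, 11, -36, -47] -> [-11, 34, -39, -21, 14, -11, 36, 47] -> [47, 36, 34, 14, -11, -11, -21, -39] -> [-141, -108, -102, -42, 33, 33, 63, 117] -> [117, 63, 33, 33, -42, -102, -108, -141] -> [117, 63]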